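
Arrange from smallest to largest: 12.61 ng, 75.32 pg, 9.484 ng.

12.61 ng = 0.00000001261 g
75.32 pg = 0.00000000007532 g
9.484 ng = 0.000000009484 g

75.32 pg < 9.484 ng < 12.61 ng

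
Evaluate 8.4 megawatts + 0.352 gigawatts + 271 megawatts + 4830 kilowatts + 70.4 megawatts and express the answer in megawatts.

In megawatts:
  8.4 megawatts → 8.4
  0.352 gigawatts = 0.352 × 10^3 megawatts = 352
  271 megawatts → 271
  4830 kilowatts = 4830 × 10^-3 megawatts = 4.83
  70.4 megawatts → 70.4
Sum: 8.4 + 352 + 271 + 4.83 + 70.4 = 706.63

706.63 megawatts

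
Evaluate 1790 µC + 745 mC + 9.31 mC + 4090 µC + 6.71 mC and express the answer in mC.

766.9 mC

In mC:
  1790 µC = 1790 × 10⁻³ mC = 1.79
  745 mC → 745
  9.31 mC → 9.31
  4090 µC = 4090 × 10⁻³ mC = 4.09
  6.71 mC → 6.71
Sum: 1.79 + 745 + 9.31 + 4.09 + 6.71 = 766.9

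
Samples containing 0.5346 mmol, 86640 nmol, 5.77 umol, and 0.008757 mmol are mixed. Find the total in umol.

In umol:
  0.5346 mmol = 0.5346 × 10³ umol = 534.6
  86640 nmol = 86640 × 10⁻³ umol = 86.64
  5.77 umol → 5.77
  0.008757 mmol = 0.008757 × 10³ umol = 8.757
Sum: 534.6 + 86.64 + 5.77 + 8.757 = 635.767

635.767 umol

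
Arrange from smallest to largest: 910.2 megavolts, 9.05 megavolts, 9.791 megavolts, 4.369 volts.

4.369 volts < 9.05 megavolts < 9.791 megavolts < 910.2 megavolts

910.2 megavolts = 910200000 volts
9.05 megavolts = 9050000 volts
9.791 megavolts = 9791000 volts
4.369 volts = 4.369 volts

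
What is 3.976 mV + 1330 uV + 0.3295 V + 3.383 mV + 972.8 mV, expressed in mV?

1310.989 mV

In mV:
  3.976 mV → 3.976
  1330 uV = 1330 × 10^-3 mV = 1.33
  0.3295 V = 0.3295 × 10^3 mV = 329.5
  3.383 mV → 3.383
  972.8 mV → 972.8
Sum: 3.976 + 1.33 + 329.5 + 3.383 + 972.8 = 1310.989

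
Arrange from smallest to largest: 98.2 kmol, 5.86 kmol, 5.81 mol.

98.2 kmol = 98200 mol
5.86 kmol = 5860 mol
5.81 mol = 5.81 mol

5.81 mol < 5.86 kmol < 98.2 kmol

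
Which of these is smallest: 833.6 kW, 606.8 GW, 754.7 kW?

833.6 kW = 833600 W
606.8 GW = 606800000000 W
754.7 kW = 754700 W

754.7 kW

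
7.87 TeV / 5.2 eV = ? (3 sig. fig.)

1510000000000

(7.87e12) / (5.2) = 1.513e12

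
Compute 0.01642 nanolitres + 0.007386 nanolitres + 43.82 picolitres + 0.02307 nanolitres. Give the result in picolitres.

90.696 picolitres

In picolitres:
  0.01642 nanolitres = 0.01642 × 10³ picolitres = 16.42
  0.007386 nanolitres = 0.007386 × 10³ picolitres = 7.386
  43.82 picolitres → 43.82
  0.02307 nanolitres = 0.02307 × 10³ picolitres = 23.07
Sum: 16.42 + 7.386 + 43.82 + 23.07 = 90.696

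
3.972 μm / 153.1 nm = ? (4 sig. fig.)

25.94

(3.972 × 10⁻⁶) / (153.1 × 10⁻⁹) = 0.025944 × 10³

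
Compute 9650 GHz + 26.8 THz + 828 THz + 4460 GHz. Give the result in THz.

In THz:
  9650 GHz = 9650 × 10^-3 THz = 9.65
  26.8 THz → 26.8
  828 THz → 828
  4460 GHz = 4460 × 10^-3 THz = 4.46
Sum: 9.65 + 26.8 + 828 + 4.46 = 868.91

868.91 THz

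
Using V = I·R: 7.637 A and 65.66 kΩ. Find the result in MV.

0.50144542 MV

7.637 × 65.66e3 = 501.44542e3 V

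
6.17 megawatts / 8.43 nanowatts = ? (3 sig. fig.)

(6.17e6) / (8.43e-9) = 0.7319e15

732000000000000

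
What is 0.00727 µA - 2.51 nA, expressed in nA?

In nA:
  0.00727 µA = 0.00727 × 10³ nA = 7.27
  2.51 nA → 2.51
Difference: 7.27 - 2.51 = 4.76

4.76 nA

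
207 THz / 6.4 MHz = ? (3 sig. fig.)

32300000

(207 × 10^12) / (6.4 × 10^6) = 32.34 × 10^6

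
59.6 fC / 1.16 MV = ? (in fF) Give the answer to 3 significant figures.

(59.6 × 10^-15) / (1.16 × 10^6) = 51.379 × 10^-21 F

0.0000514 fF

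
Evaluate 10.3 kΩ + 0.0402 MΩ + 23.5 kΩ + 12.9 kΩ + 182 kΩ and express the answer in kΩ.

268.9 kΩ

In kΩ:
  10.3 kΩ → 10.3
  0.0402 MΩ = 0.0402 × 10^3 kΩ = 40.2
  23.5 kΩ → 23.5
  12.9 kΩ → 12.9
  182 kΩ → 182
Sum: 10.3 + 40.2 + 23.5 + 12.9 + 182 = 268.9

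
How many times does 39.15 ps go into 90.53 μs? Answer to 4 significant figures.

(90.53 × 10⁻⁶) / (39.15 × 10⁻¹²) = 2.3124 × 10⁶

2312000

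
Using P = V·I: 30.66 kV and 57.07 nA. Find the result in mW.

30.66e3 × 57.07e-9 = 1749.7662e-6 W

1.7497662 mW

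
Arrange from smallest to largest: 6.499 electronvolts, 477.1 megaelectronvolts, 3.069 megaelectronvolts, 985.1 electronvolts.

6.499 electronvolts < 985.1 electronvolts < 3.069 megaelectronvolts < 477.1 megaelectronvolts

6.499 electronvolts = 6.499 electronvolts
477.1 megaelectronvolts = 477100000 electronvolts
3.069 megaelectronvolts = 3069000 electronvolts
985.1 electronvolts = 985.1 electronvolts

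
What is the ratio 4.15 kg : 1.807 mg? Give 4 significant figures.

2297000

(4.15e3) / (1.807e-3) = 2.2966e6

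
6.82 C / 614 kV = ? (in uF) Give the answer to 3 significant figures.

(6.82) / (614 × 10^3) = 0.011107 × 10^-3 F

11.1 uF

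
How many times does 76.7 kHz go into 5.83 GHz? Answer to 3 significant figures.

76000

(5.83 × 10^9) / (76.7 × 10^3) = 0.07601 × 10^6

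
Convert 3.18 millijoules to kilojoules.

0.00000318 kilojoules

milli = 10⁻³, kilo = 10³; factor is 10⁻⁶.
3.18 × 10⁻⁶ = 0.00000318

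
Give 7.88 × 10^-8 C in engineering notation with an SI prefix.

= 78.8 × 10^-9 C; 10^-9 is nano.

78.8 nC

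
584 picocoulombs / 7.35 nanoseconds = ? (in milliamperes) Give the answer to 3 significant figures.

(584e-12) / (7.35e-9) = 79.456e-3 A

79.5 milliamperes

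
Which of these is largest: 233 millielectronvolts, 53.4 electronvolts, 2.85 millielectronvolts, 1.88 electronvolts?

233 millielectronvolts = 0.233 electronvolts
53.4 electronvolts = 53.4 electronvolts
2.85 millielectronvolts = 0.00285 electronvolts
1.88 electronvolts = 1.88 electronvolts

53.4 electronvolts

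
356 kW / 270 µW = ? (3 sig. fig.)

1320000000

(356 × 10³) / (270 × 10⁻⁶) = 1.319 × 10⁹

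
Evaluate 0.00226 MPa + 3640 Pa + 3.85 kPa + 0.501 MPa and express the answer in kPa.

In kPa:
  0.00226 MPa = 0.00226 × 10³ kPa = 2.26
  3640 Pa = 3640 × 10⁻³ kPa = 3.64
  3.85 kPa → 3.85
  0.501 MPa = 0.501 × 10³ kPa = 501
Sum: 2.26 + 3.64 + 3.85 + 501 = 510.75

510.75 kPa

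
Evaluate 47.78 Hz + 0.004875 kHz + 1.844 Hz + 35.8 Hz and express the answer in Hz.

90.299 Hz

In Hz:
  47.78 Hz → 47.78
  0.004875 kHz = 0.004875e3 Hz = 4.875
  1.844 Hz → 1.844
  35.8 Hz → 35.8
Sum: 47.78 + 4.875 + 1.844 + 35.8 = 90.299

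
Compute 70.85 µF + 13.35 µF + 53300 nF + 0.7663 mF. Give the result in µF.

In µF:
  70.85 µF → 70.85
  13.35 µF → 13.35
  53300 nF = 53300e-3 µF = 53.3
  0.7663 mF = 0.7663e3 µF = 766.3
Sum: 70.85 + 13.35 + 53.3 + 766.3 = 903.8

903.8 µF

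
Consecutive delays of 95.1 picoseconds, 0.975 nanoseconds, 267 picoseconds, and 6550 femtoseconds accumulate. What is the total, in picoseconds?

1343.65 picoseconds

In picoseconds:
  95.1 picoseconds → 95.1
  0.975 nanoseconds = 0.975e3 picoseconds = 975
  267 picoseconds → 267
  6550 femtoseconds = 6550e-3 picoseconds = 6.55
Sum: 95.1 + 975 + 267 + 6.55 = 1343.65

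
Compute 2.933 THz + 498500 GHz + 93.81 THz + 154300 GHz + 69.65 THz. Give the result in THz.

819.193 THz

In THz:
  2.933 THz → 2.933
  498500 GHz = 498500 × 10⁻³ THz = 498.5
  93.81 THz → 93.81
  154300 GHz = 154300 × 10⁻³ THz = 154.3
  69.65 THz → 69.65
Sum: 2.933 + 498.5 + 93.81 + 154.3 + 69.65 = 819.193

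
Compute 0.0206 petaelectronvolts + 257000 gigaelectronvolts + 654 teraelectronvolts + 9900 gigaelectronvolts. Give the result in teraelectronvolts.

In teraelectronvolts:
  0.0206 petaelectronvolts = 0.0206 × 10^3 teraelectronvolts = 20.6
  257000 gigaelectronvolts = 257000 × 10^-3 teraelectronvolts = 257
  654 teraelectronvolts → 654
  9900 gigaelectronvolts = 9900 × 10^-3 teraelectronvolts = 9.9
Sum: 20.6 + 257 + 654 + 9.9 = 941.5

941.5 teraelectronvolts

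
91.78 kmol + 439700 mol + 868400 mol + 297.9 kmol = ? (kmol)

In kmol:
  91.78 kmol → 91.78
  439700 mol = 439700 × 10⁻³ kmol = 439.7
  868400 mol = 868400 × 10⁻³ kmol = 868.4
  297.9 kmol → 297.9
Sum: 91.78 + 439.7 + 868.4 + 297.9 = 1697.78

1697.78 kmol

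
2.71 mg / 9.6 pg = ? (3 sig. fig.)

(2.71e-3) / (9.6e-12) = 0.2823e9

282000000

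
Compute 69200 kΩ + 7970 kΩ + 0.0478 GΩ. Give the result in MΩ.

124.97 MΩ

In MΩ:
  69200 kΩ = 69200e-3 MΩ = 69.2
  7970 kΩ = 7970e-3 MΩ = 7.97
  0.0478 GΩ = 0.0478e3 MΩ = 47.8
Sum: 69.2 + 7.97 + 47.8 = 124.97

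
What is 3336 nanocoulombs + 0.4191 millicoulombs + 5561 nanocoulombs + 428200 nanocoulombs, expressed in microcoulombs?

856.197 microcoulombs

In microcoulombs:
  3336 nanocoulombs = 3336 × 10^-3 microcoulombs = 3.336
  0.4191 millicoulombs = 0.4191 × 10^3 microcoulombs = 419.1
  5561 nanocoulombs = 5561 × 10^-3 microcoulombs = 5.561
  428200 nanocoulombs = 428200 × 10^-3 microcoulombs = 428.2
Sum: 3.336 + 419.1 + 5.561 + 428.2 = 856.197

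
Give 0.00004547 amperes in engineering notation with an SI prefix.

45.47 microamperes

= 45.47 × 10^-6 amperes; 10^-6 is micro.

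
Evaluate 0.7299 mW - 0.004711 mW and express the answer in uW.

725.189 uW

In uW:
  0.7299 mW = 0.7299e3 uW = 729.9
  0.004711 mW = 0.004711e3 uW = 4.711
Difference: 729.9 - 4.711 = 725.189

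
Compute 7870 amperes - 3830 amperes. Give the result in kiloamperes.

In kiloamperes:
  7870 amperes = 7870e-3 kiloamperes = 7.87
  3830 amperes = 3830e-3 kiloamperes = 3.83
Difference: 7.87 - 3.83 = 4.04

4.04 kiloamperes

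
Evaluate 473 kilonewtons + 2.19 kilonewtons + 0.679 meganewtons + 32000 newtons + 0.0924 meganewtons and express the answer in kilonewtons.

In kilonewtons:
  473 kilonewtons → 473
  2.19 kilonewtons → 2.19
  0.679 meganewtons = 0.679e3 kilonewtons = 679
  32000 newtons = 32000e-3 kilonewtons = 32
  0.0924 meganewtons = 0.0924e3 kilonewtons = 92.4
Sum: 473 + 2.19 + 679 + 32 + 92.4 = 1278.59

1278.59 kilonewtons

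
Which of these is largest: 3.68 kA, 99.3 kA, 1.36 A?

99.3 kA

3.68 kA = 3680 A
99.3 kA = 99300 A
1.36 A = 1.36 A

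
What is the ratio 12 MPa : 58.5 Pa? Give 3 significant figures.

205000

(12 × 10⁶) / (58.5) = 0.2051 × 10⁶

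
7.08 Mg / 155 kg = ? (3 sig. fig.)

45.7

(7.08 × 10⁶) / (155 × 10³) = 0.04568 × 10³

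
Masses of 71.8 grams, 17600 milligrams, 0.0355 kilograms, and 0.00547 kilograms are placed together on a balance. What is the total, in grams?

In grams:
  71.8 grams → 71.8
  17600 milligrams = 17600 × 10⁻³ grams = 17.6
  0.0355 kilograms = 0.0355 × 10³ grams = 35.5
  0.00547 kilograms = 0.00547 × 10³ grams = 5.47
Sum: 71.8 + 17.6 + 35.5 + 5.47 = 130.37

130.37 grams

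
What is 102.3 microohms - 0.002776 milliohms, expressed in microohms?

99.524 microohms

In microohms:
  102.3 microohms → 102.3
  0.002776 milliohms = 0.002776 × 10^3 microohms = 2.776
Difference: 102.3 - 2.776 = 99.524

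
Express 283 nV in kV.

nano = 10⁻⁹, kilo = 10³; factor is 10⁻¹².
283 × 10⁻¹² = 0.000000000283

0.000000000283 kV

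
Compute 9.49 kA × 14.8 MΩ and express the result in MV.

140452 MV

9.49 × 10³ × 14.8 × 10⁶ = 140.452 × 10⁹ V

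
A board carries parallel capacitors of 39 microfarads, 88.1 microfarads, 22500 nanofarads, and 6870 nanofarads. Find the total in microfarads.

In microfarads:
  39 microfarads → 39
  88.1 microfarads → 88.1
  22500 nanofarads = 22500 × 10^-3 microfarads = 22.5
  6870 nanofarads = 6870 × 10^-3 microfarads = 6.87
Sum: 39 + 88.1 + 22.5 + 6.87 = 156.47

156.47 microfarads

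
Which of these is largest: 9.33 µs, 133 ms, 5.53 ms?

133 ms

9.33 µs = 0.00000933 s
133 ms = 0.133 s
5.53 ms = 0.00553 s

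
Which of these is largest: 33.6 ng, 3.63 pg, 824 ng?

824 ng

33.6 ng = 0.0000000336 g
3.63 pg = 0.00000000000363 g
824 ng = 0.000000824 g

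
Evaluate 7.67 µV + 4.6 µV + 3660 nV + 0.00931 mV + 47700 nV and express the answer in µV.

72.94 µV

In µV:
  7.67 µV → 7.67
  4.6 µV → 4.6
  3660 nV = 3660 × 10⁻³ µV = 3.66
  0.00931 mV = 0.00931 × 10³ µV = 9.31
  47700 nV = 47700 × 10⁻³ µV = 47.7
Sum: 7.67 + 4.6 + 3.66 + 9.31 + 47.7 = 72.94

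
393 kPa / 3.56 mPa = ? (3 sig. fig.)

110000000

(393 × 10³) / (3.56 × 10⁻³) = 110.4 × 10⁶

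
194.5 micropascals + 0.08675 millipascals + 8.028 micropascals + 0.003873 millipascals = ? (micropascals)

293.151 micropascals

In micropascals:
  194.5 micropascals → 194.5
  0.08675 millipascals = 0.08675 × 10^3 micropascals = 86.75
  8.028 micropascals → 8.028
  0.003873 millipascals = 0.003873 × 10^3 micropascals = 3.873
Sum: 194.5 + 86.75 + 8.028 + 3.873 = 293.151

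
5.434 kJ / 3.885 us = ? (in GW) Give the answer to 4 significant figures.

1.399 GW

(5.434 × 10³) / (3.885 × 10⁻⁶) = 1.39871 × 10⁹ W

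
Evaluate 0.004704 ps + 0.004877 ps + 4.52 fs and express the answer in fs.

14.101 fs

In fs:
  0.004704 ps = 0.004704e3 fs = 4.704
  0.004877 ps = 0.004877e3 fs = 4.877
  4.52 fs → 4.52
Sum: 4.704 + 4.877 + 4.52 = 14.101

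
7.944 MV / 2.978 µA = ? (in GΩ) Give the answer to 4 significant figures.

(7.944 × 10^6) / (2.978 × 10^-6) = 2.66756 × 10^12 Ω

2668 GΩ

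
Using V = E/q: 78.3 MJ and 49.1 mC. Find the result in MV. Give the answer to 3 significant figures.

1590 MV

(78.3 × 10⁶) / (49.1 × 10⁻³) = 1.5947 × 10⁹ V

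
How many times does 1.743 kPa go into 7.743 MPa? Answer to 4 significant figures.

(7.743e6) / (1.743e3) = 4.4423e3

4442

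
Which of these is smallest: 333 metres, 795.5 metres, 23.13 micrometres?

23.13 micrometres

333 metres = 333 metres
795.5 metres = 795.5 metres
23.13 micrometres = 0.00002313 metres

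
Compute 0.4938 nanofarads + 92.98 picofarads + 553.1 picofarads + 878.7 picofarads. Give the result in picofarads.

2018.58 picofarads

In picofarads:
  0.4938 nanofarads = 0.4938e3 picofarads = 493.8
  92.98 picofarads → 92.98
  553.1 picofarads → 553.1
  878.7 picofarads → 878.7
Sum: 493.8 + 92.98 + 553.1 + 878.7 = 2018.58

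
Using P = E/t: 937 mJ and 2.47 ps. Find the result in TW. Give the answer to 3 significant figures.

(937e-3) / (2.47e-12) = 379.35e9 W

0.379 TW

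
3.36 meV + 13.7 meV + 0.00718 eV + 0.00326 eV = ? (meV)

27.5 meV

In meV:
  3.36 meV → 3.36
  13.7 meV → 13.7
  0.00718 eV = 0.00718e3 meV = 7.18
  0.00326 eV = 0.00326e3 meV = 3.26
Sum: 3.36 + 13.7 + 7.18 + 3.26 = 27.5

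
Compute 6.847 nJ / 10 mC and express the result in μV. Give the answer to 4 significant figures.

0.6847 μV

(6.847 × 10^-9) / (10 × 10^-3) = 0.6847 × 10^-6 V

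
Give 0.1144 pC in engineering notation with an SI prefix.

114.4 fC

= 114.4 × 10^-15 C; 10^-15 is femto.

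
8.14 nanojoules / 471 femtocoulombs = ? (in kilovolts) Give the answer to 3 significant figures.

17.3 kilovolts

(8.14 × 10^-9) / (471 × 10^-15) = 0.017282 × 10^6 V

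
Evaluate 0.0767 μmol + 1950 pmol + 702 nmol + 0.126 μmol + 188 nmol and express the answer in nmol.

1094.65 nmol

In nmol:
  0.0767 μmol = 0.0767 × 10^3 nmol = 76.7
  1950 pmol = 1950 × 10^-3 nmol = 1.95
  702 nmol → 702
  0.126 μmol = 0.126 × 10^3 nmol = 126
  188 nmol → 188
Sum: 76.7 + 1.95 + 702 + 126 + 188 = 1094.65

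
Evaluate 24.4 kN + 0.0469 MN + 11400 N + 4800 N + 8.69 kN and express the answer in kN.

96.19 kN

In kN:
  24.4 kN → 24.4
  0.0469 MN = 0.0469 × 10^3 kN = 46.9
  11400 N = 11400 × 10^-3 kN = 11.4
  4800 N = 4800 × 10^-3 kN = 4.8
  8.69 kN → 8.69
Sum: 24.4 + 46.9 + 11.4 + 4.8 + 8.69 = 96.19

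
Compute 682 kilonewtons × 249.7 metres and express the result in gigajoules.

682 × 10³ × 249.7 = 170295.4 × 10³ J

0.1702954 gigajoules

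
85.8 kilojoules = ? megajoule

0.0858 megajoules

kilo = 10^3, mega = 10^6; factor is 10^-3.
85.8 × 10^-3 = 0.0858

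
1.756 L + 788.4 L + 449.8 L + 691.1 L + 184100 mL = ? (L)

2115.156 L

In L:
  1.756 L → 1.756
  788.4 L → 788.4
  449.8 L → 449.8
  691.1 L → 691.1
  184100 mL = 184100 × 10^-3 L = 184.1
Sum: 1.756 + 788.4 + 449.8 + 691.1 + 184.1 = 2115.156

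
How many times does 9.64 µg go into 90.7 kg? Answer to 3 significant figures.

(90.7 × 10^3) / (9.64 × 10^-6) = 9.409 × 10^9

9410000000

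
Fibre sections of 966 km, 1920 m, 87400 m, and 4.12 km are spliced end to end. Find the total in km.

1059.44 km

In km:
  966 km → 966
  1920 m = 1920 × 10⁻³ km = 1.92
  87400 m = 87400 × 10⁻³ km = 87.4
  4.12 km → 4.12
Sum: 966 + 1.92 + 87.4 + 4.12 = 1059.44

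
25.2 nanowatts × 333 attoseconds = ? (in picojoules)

25.2 × 10^-9 × 333 × 10^-18 = 8391.6 × 10^-27 J

0.0000000000083916 picojoules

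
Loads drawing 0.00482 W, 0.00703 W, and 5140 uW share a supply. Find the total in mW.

In mW:
  0.00482 W = 0.00482e3 mW = 4.82
  0.00703 W = 0.00703e3 mW = 7.03
  5140 uW = 5140e-3 mW = 5.14
Sum: 4.82 + 7.03 + 5.14 = 16.99

16.99 mW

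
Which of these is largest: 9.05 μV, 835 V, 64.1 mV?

9.05 μV = 0.00000905 V
835 V = 835 V
64.1 mV = 0.0641 V

835 V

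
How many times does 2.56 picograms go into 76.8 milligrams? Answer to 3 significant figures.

(76.8 × 10^-3) / (2.56 × 10^-12) = 30 × 10^9

30000000000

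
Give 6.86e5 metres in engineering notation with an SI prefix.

= 686e3 metres; 1e3 is kilo.

686 kilometres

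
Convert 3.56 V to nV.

(no prefix) = 10⁰, nano = 10⁻⁹; factor is 10⁹.
3.56 × 10⁹ = 3560000000

3560000000 nV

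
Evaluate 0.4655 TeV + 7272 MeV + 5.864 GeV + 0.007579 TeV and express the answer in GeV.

486.215 GeV

In GeV:
  0.4655 TeV = 0.4655 × 10³ GeV = 465.5
  7272 MeV = 7272 × 10⁻³ GeV = 7.272
  5.864 GeV → 5.864
  0.007579 TeV = 0.007579 × 10³ GeV = 7.579
Sum: 465.5 + 7.272 + 5.864 + 7.579 = 486.215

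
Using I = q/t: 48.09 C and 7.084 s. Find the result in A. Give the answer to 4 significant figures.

6.789 A

(48.09) / (7.084) = 6.78854 A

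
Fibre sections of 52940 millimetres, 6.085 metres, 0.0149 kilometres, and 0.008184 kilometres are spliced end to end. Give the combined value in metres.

In metres:
  52940 millimetres = 52940 × 10⁻³ metres = 52.94
  6.085 metres → 6.085
  0.0149 kilometres = 0.0149 × 10³ metres = 14.9
  0.008184 kilometres = 0.008184 × 10³ metres = 8.184
Sum: 52.94 + 6.085 + 14.9 + 8.184 = 82.109

82.109 metres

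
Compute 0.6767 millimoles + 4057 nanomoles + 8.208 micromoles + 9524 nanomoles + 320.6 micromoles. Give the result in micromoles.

In micromoles:
  0.6767 millimoles = 0.6767e3 micromoles = 676.7
  4057 nanomoles = 4057e-3 micromoles = 4.057
  8.208 micromoles → 8.208
  9524 nanomoles = 9524e-3 micromoles = 9.524
  320.6 micromoles → 320.6
Sum: 676.7 + 4.057 + 8.208 + 9.524 + 320.6 = 1019.089

1019.089 micromoles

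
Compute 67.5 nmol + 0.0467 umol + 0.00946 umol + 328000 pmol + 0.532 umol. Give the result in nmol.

In nmol:
  67.5 nmol → 67.5
  0.0467 umol = 0.0467 × 10^3 nmol = 46.7
  0.00946 umol = 0.00946 × 10^3 nmol = 9.46
  328000 pmol = 328000 × 10^-3 nmol = 328
  0.532 umol = 0.532 × 10^3 nmol = 532
Sum: 67.5 + 46.7 + 9.46 + 328 + 532 = 983.66

983.66 nmol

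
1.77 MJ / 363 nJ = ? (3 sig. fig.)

4880000000000

(1.77 × 10⁶) / (363 × 10⁻⁹) = 0.004876 × 10¹⁵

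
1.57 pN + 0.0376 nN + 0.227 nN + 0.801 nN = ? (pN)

1067.17 pN

In pN:
  1.57 pN → 1.57
  0.0376 nN = 0.0376 × 10³ pN = 37.6
  0.227 nN = 0.227 × 10³ pN = 227
  0.801 nN = 0.801 × 10³ pN = 801
Sum: 1.57 + 37.6 + 227 + 801 = 1067.17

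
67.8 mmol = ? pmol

67800000000 pmol

milli = 10⁻³, pico = 10⁻¹²; factor is 10⁹.
67.8 × 10⁹ = 67800000000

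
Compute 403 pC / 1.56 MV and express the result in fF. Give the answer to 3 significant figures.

(403 × 10^-12) / (1.56 × 10^6) = 258.33 × 10^-18 F

0.258 fF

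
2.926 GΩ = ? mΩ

giga = 10^9, milli = 10^-3; factor is 10^12.
2.926 × 10^12 = 2926000000000

2926000000000 mΩ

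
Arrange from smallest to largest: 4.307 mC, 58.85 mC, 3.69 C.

4.307 mC = 0.004307 C
58.85 mC = 0.05885 C
3.69 C = 3.69 C

4.307 mC < 58.85 mC < 3.69 C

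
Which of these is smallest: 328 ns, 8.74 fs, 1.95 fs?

1.95 fs

328 ns = 0.000000328 s
8.74 fs = 0.00000000000000874 s
1.95 fs = 0.00000000000000195 s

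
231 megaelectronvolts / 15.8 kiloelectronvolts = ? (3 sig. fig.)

(231e6) / (15.8e3) = 14.62e3

14600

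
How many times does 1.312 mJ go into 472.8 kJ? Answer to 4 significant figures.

360400000

(472.8 × 10^3) / (1.312 × 10^-3) = 360.37 × 10^6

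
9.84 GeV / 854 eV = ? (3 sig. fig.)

11500000

(9.84e9) / (854) = 0.01152e9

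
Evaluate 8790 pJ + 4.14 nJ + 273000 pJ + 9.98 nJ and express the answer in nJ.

In nJ:
  8790 pJ = 8790e-3 nJ = 8.79
  4.14 nJ → 4.14
  273000 pJ = 273000e-3 nJ = 273
  9.98 nJ → 9.98
Sum: 8.79 + 4.14 + 273 + 9.98 = 295.91

295.91 nJ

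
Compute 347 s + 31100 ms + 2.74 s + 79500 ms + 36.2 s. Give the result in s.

496.54 s

In s:
  347 s → 347
  31100 ms = 31100 × 10^-3 s = 31.1
  2.74 s → 2.74
  79500 ms = 79500 × 10^-3 s = 79.5
  36.2 s → 36.2
Sum: 347 + 31.1 + 2.74 + 79.5 + 36.2 = 496.54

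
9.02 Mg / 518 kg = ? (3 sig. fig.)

(9.02 × 10^6) / (518 × 10^3) = 0.01741 × 10^3

17.4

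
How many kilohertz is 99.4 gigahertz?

giga = 10^9, kilo = 10^3; factor is 10^6.
99.4 × 10^6 = 99400000

99400000 kilohertz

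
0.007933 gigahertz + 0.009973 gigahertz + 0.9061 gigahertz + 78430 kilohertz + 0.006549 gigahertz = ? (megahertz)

In megahertz:
  0.007933 gigahertz = 0.007933 × 10³ megahertz = 7.933
  0.009973 gigahertz = 0.009973 × 10³ megahertz = 9.973
  0.9061 gigahertz = 0.9061 × 10³ megahertz = 906.1
  78430 kilohertz = 78430 × 10⁻³ megahertz = 78.43
  0.006549 gigahertz = 0.006549 × 10³ megahertz = 6.549
Sum: 7.933 + 9.973 + 906.1 + 78.43 + 6.549 = 1008.985

1008.985 megahertz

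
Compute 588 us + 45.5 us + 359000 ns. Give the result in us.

In us:
  588 us → 588
  45.5 us → 45.5
  359000 ns = 359000e-3 us = 359
Sum: 588 + 45.5 + 359 = 992.5

992.5 us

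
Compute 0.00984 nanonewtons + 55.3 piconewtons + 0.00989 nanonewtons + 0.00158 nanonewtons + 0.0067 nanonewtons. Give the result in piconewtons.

83.31 piconewtons

In piconewtons:
  0.00984 nanonewtons = 0.00984e3 piconewtons = 9.84
  55.3 piconewtons → 55.3
  0.00989 nanonewtons = 0.00989e3 piconewtons = 9.89
  0.00158 nanonewtons = 0.00158e3 piconewtons = 1.58
  0.0067 nanonewtons = 0.0067e3 piconewtons = 6.7
Sum: 9.84 + 55.3 + 9.89 + 1.58 + 6.7 = 83.31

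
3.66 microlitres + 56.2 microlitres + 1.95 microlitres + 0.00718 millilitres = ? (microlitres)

In microlitres:
  3.66 microlitres → 3.66
  56.2 microlitres → 56.2
  1.95 microlitres → 1.95
  0.00718 millilitres = 0.00718 × 10³ microlitres = 7.18
Sum: 3.66 + 56.2 + 1.95 + 7.18 = 68.99

68.99 microlitres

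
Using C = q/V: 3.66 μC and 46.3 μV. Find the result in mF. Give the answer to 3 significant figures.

(3.66 × 10⁻⁶) / (46.3 × 10⁻⁶) = 0.07905 F

79.0 mF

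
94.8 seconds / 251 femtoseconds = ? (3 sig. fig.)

(94.8) / (251e-15) = 0.3777e15

378000000000000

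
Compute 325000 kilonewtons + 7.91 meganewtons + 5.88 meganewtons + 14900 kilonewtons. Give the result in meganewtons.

353.69 meganewtons

In meganewtons:
  325000 kilonewtons = 325000e-3 meganewtons = 325
  7.91 meganewtons → 7.91
  5.88 meganewtons → 5.88
  14900 kilonewtons = 14900e-3 meganewtons = 14.9
Sum: 325 + 7.91 + 5.88 + 14.9 = 353.69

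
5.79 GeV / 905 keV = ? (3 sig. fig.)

6400

(5.79 × 10^9) / (905 × 10^3) = 0.006398 × 10^6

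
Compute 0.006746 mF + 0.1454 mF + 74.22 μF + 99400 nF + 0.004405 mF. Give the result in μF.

In μF:
  0.006746 mF = 0.006746 × 10^3 μF = 6.746
  0.1454 mF = 0.1454 × 10^3 μF = 145.4
  74.22 μF → 74.22
  99400 nF = 99400 × 10^-3 μF = 99.4
  0.004405 mF = 0.004405 × 10^3 μF = 4.405
Sum: 6.746 + 145.4 + 74.22 + 99.4 + 4.405 = 330.171

330.171 μF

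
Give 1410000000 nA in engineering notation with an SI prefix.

1.41 A

= 1.41 A; mantissa already in [1, 1000).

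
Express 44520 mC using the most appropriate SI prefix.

44.52 C

= 44.52 C; mantissa already in [1, 1000).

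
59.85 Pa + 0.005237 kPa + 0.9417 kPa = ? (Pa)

1006.787 Pa

In Pa:
  59.85 Pa → 59.85
  0.005237 kPa = 0.005237 × 10^3 Pa = 5.237
  0.9417 kPa = 0.9417 × 10^3 Pa = 941.7
Sum: 59.85 + 5.237 + 941.7 = 1006.787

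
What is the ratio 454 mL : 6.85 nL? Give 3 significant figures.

66300000

(454e-3) / (6.85e-9) = 66.28e6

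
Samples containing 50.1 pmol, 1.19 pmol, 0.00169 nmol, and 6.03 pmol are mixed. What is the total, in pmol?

In pmol:
  50.1 pmol → 50.1
  1.19 pmol → 1.19
  0.00169 nmol = 0.00169 × 10^3 pmol = 1.69
  6.03 pmol → 6.03
Sum: 50.1 + 1.19 + 1.69 + 6.03 = 59.01

59.01 pmol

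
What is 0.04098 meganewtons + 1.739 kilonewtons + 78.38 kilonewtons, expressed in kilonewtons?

In kilonewtons:
  0.04098 meganewtons = 0.04098 × 10^3 kilonewtons = 40.98
  1.739 kilonewtons → 1.739
  78.38 kilonewtons → 78.38
Sum: 40.98 + 1.739 + 78.38 = 121.099

121.099 kilonewtons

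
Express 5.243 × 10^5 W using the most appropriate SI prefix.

524.3 kW

= 524.3 × 10^3 W; 10^3 is kilo.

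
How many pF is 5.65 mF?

milli = 10⁻³, pico = 10⁻¹²; factor is 10⁹.
5.65 × 10⁹ = 5650000000

5650000000 pF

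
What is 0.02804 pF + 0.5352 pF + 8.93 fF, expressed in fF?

In fF:
  0.02804 pF = 0.02804 × 10^3 fF = 28.04
  0.5352 pF = 0.5352 × 10^3 fF = 535.2
  8.93 fF → 8.93
Sum: 28.04 + 535.2 + 8.93 = 572.17

572.17 fF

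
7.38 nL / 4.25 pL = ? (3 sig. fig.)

1740

(7.38e-9) / (4.25e-12) = 1.736e3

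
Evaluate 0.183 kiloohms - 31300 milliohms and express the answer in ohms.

151.7 ohms

In ohms:
  0.183 kiloohms = 0.183 × 10³ ohms = 183
  31300 milliohms = 31300 × 10⁻³ ohms = 31.3
Difference: 183 - 31.3 = 151.7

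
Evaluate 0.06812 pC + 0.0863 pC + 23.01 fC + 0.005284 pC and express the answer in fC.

In fC:
  0.06812 pC = 0.06812 × 10³ fC = 68.12
  0.0863 pC = 0.0863 × 10³ fC = 86.3
  23.01 fC → 23.01
  0.005284 pC = 0.005284 × 10³ fC = 5.284
Sum: 68.12 + 86.3 + 23.01 + 5.284 = 182.714

182.714 fC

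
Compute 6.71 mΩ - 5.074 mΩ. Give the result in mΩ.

In mΩ:
  6.71 mΩ → 6.71
  5.074 mΩ → 5.074
Difference: 6.71 - 5.074 = 1.636

1.636 mΩ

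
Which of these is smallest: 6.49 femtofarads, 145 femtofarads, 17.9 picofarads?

6.49 femtofarads

6.49 femtofarads = 0.00000000000000649 farads
145 femtofarads = 0.000000000000145 farads
17.9 picofarads = 0.0000000000179 farads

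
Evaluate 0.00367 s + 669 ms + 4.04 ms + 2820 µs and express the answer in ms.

In ms:
  0.00367 s = 0.00367e3 ms = 3.67
  669 ms → 669
  4.04 ms → 4.04
  2820 µs = 2820e-3 ms = 2.82
Sum: 3.67 + 669 + 4.04 + 2.82 = 679.53

679.53 ms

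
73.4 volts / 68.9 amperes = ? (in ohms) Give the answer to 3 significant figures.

(73.4) / (68.9) = 1.0653 Ω

1.07 ohms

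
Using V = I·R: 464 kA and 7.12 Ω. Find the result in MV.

464 × 10^3 × 7.12 = 3303.68 × 10^3 V

3.30368 MV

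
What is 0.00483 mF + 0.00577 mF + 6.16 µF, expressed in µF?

16.76 µF

In µF:
  0.00483 mF = 0.00483 × 10³ µF = 4.83
  0.00577 mF = 0.00577 × 10³ µF = 5.77
  6.16 µF → 6.16
Sum: 4.83 + 5.77 + 6.16 = 16.76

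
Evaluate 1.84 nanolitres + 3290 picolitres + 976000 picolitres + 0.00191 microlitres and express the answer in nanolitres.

983.04 nanolitres

In nanolitres:
  1.84 nanolitres → 1.84
  3290 picolitres = 3290e-3 nanolitres = 3.29
  976000 picolitres = 976000e-3 nanolitres = 976
  0.00191 microlitres = 0.00191e3 nanolitres = 1.91
Sum: 1.84 + 3.29 + 976 + 1.91 = 983.04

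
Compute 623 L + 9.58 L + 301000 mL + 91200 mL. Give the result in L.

1024.78 L

In L:
  623 L → 623
  9.58 L → 9.58
  301000 mL = 301000 × 10^-3 L = 301
  91200 mL = 91200 × 10^-3 L = 91.2
Sum: 623 + 9.58 + 301 + 91.2 = 1024.78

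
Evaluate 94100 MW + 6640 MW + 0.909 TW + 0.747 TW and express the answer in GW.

1756.74 GW

In GW:
  94100 MW = 94100e-3 GW = 94.1
  6640 MW = 6640e-3 GW = 6.64
  0.909 TW = 0.909e3 GW = 909
  0.747 TW = 0.747e3 GW = 747
Sum: 94.1 + 6.64 + 909 + 747 = 1756.74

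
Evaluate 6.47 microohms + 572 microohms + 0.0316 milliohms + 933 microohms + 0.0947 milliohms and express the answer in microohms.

1637.77 microohms

In microohms:
  6.47 microohms → 6.47
  572 microohms → 572
  0.0316 milliohms = 0.0316e3 microohms = 31.6
  933 microohms → 933
  0.0947 milliohms = 0.0947e3 microohms = 94.7
Sum: 6.47 + 572 + 31.6 + 933 + 94.7 = 1637.77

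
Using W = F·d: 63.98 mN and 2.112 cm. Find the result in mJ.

1.3512576 mJ

63.98 × 10⁻³ × 2.112 × 10⁻² = 135.12576 × 10⁻⁵ J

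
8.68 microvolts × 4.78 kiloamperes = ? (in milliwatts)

8.68 × 10^-6 × 4.78 × 10^3 = 41.4904 × 10^-3 W

41.4904 milliwatts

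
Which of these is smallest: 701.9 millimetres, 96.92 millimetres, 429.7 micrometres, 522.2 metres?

429.7 micrometres

701.9 millimetres = 0.7019 metres
96.92 millimetres = 0.09692 metres
429.7 micrometres = 0.0004297 metres
522.2 metres = 522.2 metres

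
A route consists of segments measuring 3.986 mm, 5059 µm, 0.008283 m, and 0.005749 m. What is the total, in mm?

23.077 mm

In mm:
  3.986 mm → 3.986
  5059 µm = 5059e-3 mm = 5.059
  0.008283 m = 0.008283e3 mm = 8.283
  0.005749 m = 0.005749e3 mm = 5.749
Sum: 3.986 + 5.059 + 8.283 + 5.749 = 23.077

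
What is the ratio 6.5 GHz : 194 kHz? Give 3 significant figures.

(6.5e9) / (194e3) = 0.03351e6

33500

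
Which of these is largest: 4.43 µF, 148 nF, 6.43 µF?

6.43 µF

4.43 µF = 0.00000443 F
148 nF = 0.000000148 F
6.43 µF = 0.00000643 F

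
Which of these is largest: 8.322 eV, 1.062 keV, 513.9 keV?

8.322 eV = 8.322 eV
1.062 keV = 1062 eV
513.9 keV = 513900 eV

513.9 keV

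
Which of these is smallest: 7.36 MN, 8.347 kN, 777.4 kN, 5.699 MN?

8.347 kN

7.36 MN = 7360000 N
8.347 kN = 8347 N
777.4 kN = 777400 N
5.699 MN = 5699000 N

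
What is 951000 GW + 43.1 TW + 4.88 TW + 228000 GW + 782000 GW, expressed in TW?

In TW:
  951000 GW = 951000e-3 TW = 951
  43.1 TW → 43.1
  4.88 TW → 4.88
  228000 GW = 228000e-3 TW = 228
  782000 GW = 782000e-3 TW = 782
Sum: 951 + 43.1 + 4.88 + 228 + 782 = 2008.98

2008.98 TW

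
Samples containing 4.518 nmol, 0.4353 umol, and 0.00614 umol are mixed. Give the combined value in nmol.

In nmol:
  4.518 nmol → 4.518
  0.4353 umol = 0.4353 × 10^3 nmol = 435.3
  0.00614 umol = 0.00614 × 10^3 nmol = 6.14
Sum: 4.518 + 435.3 + 6.14 = 445.958

445.958 nmol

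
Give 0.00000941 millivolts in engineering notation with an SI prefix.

9.41 nanovolts

= 9.41 × 10⁻⁹ volts; 10⁻⁹ is nano.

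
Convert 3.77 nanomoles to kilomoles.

nano = 10⁻⁹, kilo = 10³; factor is 10⁻¹².
3.77 × 10⁻¹² = 0.00000000000377

0.00000000000377 kilomoles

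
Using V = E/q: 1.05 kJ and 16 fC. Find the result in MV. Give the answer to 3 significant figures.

(1.05e3) / (16e-15) = 0.065625e18 V

65600000000 MV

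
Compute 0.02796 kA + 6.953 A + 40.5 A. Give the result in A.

In A:
  0.02796 kA = 0.02796 × 10^3 A = 27.96
  6.953 A → 6.953
  40.5 A → 40.5
Sum: 27.96 + 6.953 + 40.5 = 75.413

75.413 A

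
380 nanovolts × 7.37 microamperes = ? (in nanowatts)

380e-9 × 7.37e-6 = 2800.6e-15 W

0.0028006 nanowatts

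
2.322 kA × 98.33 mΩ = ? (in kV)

0.22832226 kV

2.322e3 × 98.33e-3 = 228.32226 V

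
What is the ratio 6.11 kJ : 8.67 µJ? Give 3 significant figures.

705000000

(6.11e3) / (8.67e-6) = 0.7047e9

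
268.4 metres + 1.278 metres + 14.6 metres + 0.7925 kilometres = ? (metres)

In metres:
  268.4 metres → 268.4
  1.278 metres → 1.278
  14.6 metres → 14.6
  0.7925 kilometres = 0.7925e3 metres = 792.5
Sum: 268.4 + 1.278 + 14.6 + 792.5 = 1076.778

1076.778 metres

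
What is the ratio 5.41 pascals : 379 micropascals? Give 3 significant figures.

14300

(5.41) / (379 × 10⁻⁶) = 0.01427 × 10⁶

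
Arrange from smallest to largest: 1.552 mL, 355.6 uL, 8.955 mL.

355.6 uL < 1.552 mL < 8.955 mL

1.552 mL = 0.001552 L
355.6 uL = 0.0003556 L
8.955 mL = 0.008955 L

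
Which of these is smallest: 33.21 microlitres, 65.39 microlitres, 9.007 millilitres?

33.21 microlitres

33.21 microlitres = 0.00003321 litres
65.39 microlitres = 0.00006539 litres
9.007 millilitres = 0.009007 litres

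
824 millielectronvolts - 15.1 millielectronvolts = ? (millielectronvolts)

808.9 millielectronvolts

In millielectronvolts:
  824 millielectronvolts → 824
  15.1 millielectronvolts → 15.1
Difference: 824 - 15.1 = 808.9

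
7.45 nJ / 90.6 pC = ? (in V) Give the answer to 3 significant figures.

82.2 V

(7.45 × 10⁻⁹) / (90.6 × 10⁻¹²) = 0.08223 × 10³ V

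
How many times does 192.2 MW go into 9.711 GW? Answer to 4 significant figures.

50.53

(9.711e9) / (192.2e6) = 0.050525e3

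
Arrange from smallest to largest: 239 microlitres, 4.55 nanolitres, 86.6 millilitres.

239 microlitres = 0.000239 litres
4.55 nanolitres = 0.00000000455 litres
86.6 millilitres = 0.0866 litres

4.55 nanolitres < 239 microlitres < 86.6 millilitres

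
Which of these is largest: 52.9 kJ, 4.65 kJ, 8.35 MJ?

8.35 MJ

52.9 kJ = 52900 J
4.65 kJ = 4650 J
8.35 MJ = 8350000 J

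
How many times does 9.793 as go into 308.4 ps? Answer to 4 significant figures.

31490000

(308.4 × 10⁻¹²) / (9.793 × 10⁻¹⁸) = 31.492 × 10⁶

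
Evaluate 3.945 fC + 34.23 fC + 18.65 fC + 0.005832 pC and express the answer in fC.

62.657 fC

In fC:
  3.945 fC → 3.945
  34.23 fC → 34.23
  18.65 fC → 18.65
  0.005832 pC = 0.005832e3 fC = 5.832
Sum: 3.945 + 34.23 + 18.65 + 5.832 = 62.657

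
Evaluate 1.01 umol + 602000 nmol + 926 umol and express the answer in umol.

In umol:
  1.01 umol → 1.01
  602000 nmol = 602000 × 10⁻³ umol = 602
  926 umol → 926
Sum: 1.01 + 602 + 926 = 1529.01

1529.01 umol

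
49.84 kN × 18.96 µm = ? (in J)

49.84 × 10³ × 18.96 × 10⁻⁶ = 944.9664 × 10⁻³ J

0.9449664 J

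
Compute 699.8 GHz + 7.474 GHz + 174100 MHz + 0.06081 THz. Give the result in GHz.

In GHz:
  699.8 GHz → 699.8
  7.474 GHz → 7.474
  174100 MHz = 174100 × 10^-3 GHz = 174.1
  0.06081 THz = 0.06081 × 10^3 GHz = 60.81
Sum: 699.8 + 7.474 + 174.1 + 60.81 = 942.184

942.184 GHz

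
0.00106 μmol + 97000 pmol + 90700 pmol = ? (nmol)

188.76 nmol

In nmol:
  0.00106 μmol = 0.00106e3 nmol = 1.06
  97000 pmol = 97000e-3 nmol = 97
  90700 pmol = 90700e-3 nmol = 90.7
Sum: 1.06 + 97 + 90.7 = 188.76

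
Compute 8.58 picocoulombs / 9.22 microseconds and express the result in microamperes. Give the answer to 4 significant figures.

0.9306 microamperes

(8.58 × 10^-12) / (9.22 × 10^-6) = 0.930586 × 10^-6 A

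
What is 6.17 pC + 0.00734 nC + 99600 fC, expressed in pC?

In pC:
  6.17 pC → 6.17
  0.00734 nC = 0.00734e3 pC = 7.34
  99600 fC = 99600e-3 pC = 99.6
Sum: 6.17 + 7.34 + 99.6 = 113.11

113.11 pC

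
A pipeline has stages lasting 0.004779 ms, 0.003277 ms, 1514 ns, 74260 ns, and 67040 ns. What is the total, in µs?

In µs:
  0.004779 ms = 0.004779e3 µs = 4.779
  0.003277 ms = 0.003277e3 µs = 3.277
  1514 ns = 1514e-3 µs = 1.514
  74260 ns = 74260e-3 µs = 74.26
  67040 ns = 67040e-3 µs = 67.04
Sum: 4.779 + 3.277 + 1.514 + 74.26 + 67.04 = 150.87

150.87 µs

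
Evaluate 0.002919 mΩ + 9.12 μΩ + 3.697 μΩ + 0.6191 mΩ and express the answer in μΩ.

In μΩ:
  0.002919 mΩ = 0.002919 × 10^3 μΩ = 2.919
  9.12 μΩ → 9.12
  3.697 μΩ → 3.697
  0.6191 mΩ = 0.6191 × 10^3 μΩ = 619.1
Sum: 2.919 + 9.12 + 3.697 + 619.1 = 634.836

634.836 μΩ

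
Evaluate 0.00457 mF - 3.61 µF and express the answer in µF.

In µF:
  0.00457 mF = 0.00457e3 µF = 4.57
  3.61 µF → 3.61
Difference: 4.57 - 3.61 = 0.96

0.96 µF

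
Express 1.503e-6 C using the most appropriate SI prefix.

= 1.503e-6 C; 1e-6 is micro.

1.503 uC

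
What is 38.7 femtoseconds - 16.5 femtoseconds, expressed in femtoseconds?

22.2 femtoseconds

In femtoseconds:
  38.7 femtoseconds → 38.7
  16.5 femtoseconds → 16.5
Difference: 38.7 - 16.5 = 22.2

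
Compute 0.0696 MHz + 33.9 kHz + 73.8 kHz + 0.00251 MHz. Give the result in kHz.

179.81 kHz

In kHz:
  0.0696 MHz = 0.0696e3 kHz = 69.6
  33.9 kHz → 33.9
  73.8 kHz → 73.8
  0.00251 MHz = 0.00251e3 kHz = 2.51
Sum: 69.6 + 33.9 + 73.8 + 2.51 = 179.81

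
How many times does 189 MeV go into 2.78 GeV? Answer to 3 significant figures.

14.7

(2.78e9) / (189e6) = 0.01471e3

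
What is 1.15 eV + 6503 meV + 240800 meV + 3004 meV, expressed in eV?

251.457 eV

In eV:
  1.15 eV → 1.15
  6503 meV = 6503 × 10^-3 eV = 6.503
  240800 meV = 240800 × 10^-3 eV = 240.8
  3004 meV = 3004 × 10^-3 eV = 3.004
Sum: 1.15 + 6.503 + 240.8 + 3.004 = 251.457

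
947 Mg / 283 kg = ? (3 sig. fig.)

(947e6) / (283e3) = 3.346e3

3350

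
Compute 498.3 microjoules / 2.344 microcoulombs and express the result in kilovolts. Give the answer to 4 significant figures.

0.2126 kilovolts

(498.3 × 10^-6) / (2.344 × 10^-6) = 212.585 V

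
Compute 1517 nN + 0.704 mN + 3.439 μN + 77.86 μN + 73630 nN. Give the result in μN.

860.446 μN

In μN:
  1517 nN = 1517 × 10⁻³ μN = 1.517
  0.704 mN = 0.704 × 10³ μN = 704
  3.439 μN → 3.439
  77.86 μN → 77.86
  73630 nN = 73630 × 10⁻³ μN = 73.63
Sum: 1.517 + 704 + 3.439 + 77.86 + 73.63 = 860.446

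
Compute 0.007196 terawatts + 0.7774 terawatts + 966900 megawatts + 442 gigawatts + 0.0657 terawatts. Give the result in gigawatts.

2259.196 gigawatts

In gigawatts:
  0.007196 terawatts = 0.007196 × 10^3 gigawatts = 7.196
  0.7774 terawatts = 0.7774 × 10^3 gigawatts = 777.4
  966900 megawatts = 966900 × 10^-3 gigawatts = 966.9
  442 gigawatts → 442
  0.0657 terawatts = 0.0657 × 10^3 gigawatts = 65.7
Sum: 7.196 + 777.4 + 966.9 + 442 + 65.7 = 2259.196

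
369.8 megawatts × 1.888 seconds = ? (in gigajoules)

0.6981824 gigajoules

369.8 × 10^6 × 1.888 = 698.1824 × 10^6 J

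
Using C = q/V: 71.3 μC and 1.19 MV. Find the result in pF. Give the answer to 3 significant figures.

(71.3e-6) / (1.19e6) = 59.916e-12 F

59.9 pF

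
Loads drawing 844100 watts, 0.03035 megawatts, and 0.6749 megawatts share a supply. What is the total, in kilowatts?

In kilowatts:
  844100 watts = 844100e-3 kilowatts = 844.1
  0.03035 megawatts = 0.03035e3 kilowatts = 30.35
  0.6749 megawatts = 0.6749e3 kilowatts = 674.9
Sum: 844.1 + 30.35 + 674.9 = 1549.35

1549.35 kilowatts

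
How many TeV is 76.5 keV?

kilo = 10³, tera = 10¹²; factor is 10⁻⁹.
76.5 × 10⁻⁹ = 0.0000000765

0.0000000765 TeV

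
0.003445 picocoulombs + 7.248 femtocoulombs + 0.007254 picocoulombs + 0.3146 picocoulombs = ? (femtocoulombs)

332.547 femtocoulombs

In femtocoulombs:
  0.003445 picocoulombs = 0.003445 × 10^3 femtocoulombs = 3.445
  7.248 femtocoulombs → 7.248
  0.007254 picocoulombs = 0.007254 × 10^3 femtocoulombs = 7.254
  0.3146 picocoulombs = 0.3146 × 10^3 femtocoulombs = 314.6
Sum: 3.445 + 7.248 + 7.254 + 314.6 = 332.547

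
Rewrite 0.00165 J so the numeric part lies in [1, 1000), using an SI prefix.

1.65 mJ

= 1.65 × 10^-3 J; 10^-3 is milli.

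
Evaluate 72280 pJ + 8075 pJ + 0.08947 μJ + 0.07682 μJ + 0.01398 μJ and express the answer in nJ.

In nJ:
  72280 pJ = 72280e-3 nJ = 72.28
  8075 pJ = 8075e-3 nJ = 8.075
  0.08947 μJ = 0.08947e3 nJ = 89.47
  0.07682 μJ = 0.07682e3 nJ = 76.82
  0.01398 μJ = 0.01398e3 nJ = 13.98
Sum: 72.28 + 8.075 + 89.47 + 76.82 + 13.98 = 260.625

260.625 nJ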